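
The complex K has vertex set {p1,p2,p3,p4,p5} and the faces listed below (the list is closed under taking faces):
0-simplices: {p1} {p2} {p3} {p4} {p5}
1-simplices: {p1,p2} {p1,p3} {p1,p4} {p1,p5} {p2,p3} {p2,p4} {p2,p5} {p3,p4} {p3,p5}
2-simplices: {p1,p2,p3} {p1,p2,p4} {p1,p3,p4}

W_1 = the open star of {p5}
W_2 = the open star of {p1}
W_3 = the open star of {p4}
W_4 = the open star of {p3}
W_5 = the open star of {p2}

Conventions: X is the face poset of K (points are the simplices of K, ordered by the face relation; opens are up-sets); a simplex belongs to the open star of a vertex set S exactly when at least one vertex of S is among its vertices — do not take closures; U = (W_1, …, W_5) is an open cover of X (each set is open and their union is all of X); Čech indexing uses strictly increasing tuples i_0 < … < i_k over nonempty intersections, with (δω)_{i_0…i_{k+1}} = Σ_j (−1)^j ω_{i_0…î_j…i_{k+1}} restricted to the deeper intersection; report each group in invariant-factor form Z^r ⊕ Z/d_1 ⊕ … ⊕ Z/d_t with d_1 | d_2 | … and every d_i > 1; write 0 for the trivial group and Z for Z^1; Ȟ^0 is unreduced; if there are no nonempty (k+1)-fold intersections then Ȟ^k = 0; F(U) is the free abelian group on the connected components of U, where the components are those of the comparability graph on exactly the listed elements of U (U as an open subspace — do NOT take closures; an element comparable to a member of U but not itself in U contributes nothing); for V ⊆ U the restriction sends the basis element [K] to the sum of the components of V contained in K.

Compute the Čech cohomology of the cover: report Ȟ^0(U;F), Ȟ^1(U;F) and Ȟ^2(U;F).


nerve of the cover:
  W1={{p5},{p1,p5},{p2,p5},{p3,p5}} W2={{p1},{p1,p2},{p1,p3},{p1,p4},{p1,p5},{p1,p2,p3},{p1,p2,p4},{p1,p3,p4}} W3={{p4},{p1,p4},{p2,p4},{p3,p4},{p1,p2,p4},{p1,p3,p4}} W4={{p3},{p1,p3},{p2,p3},{p3,p4},{p3,p5},{p1,p2,p3},{p1,p3,p4}} W5={{p2},{p1,p2},{p2,p3},{p2,p4},{p2,p5},{p1,p2,p3},{p1,p2,p4}}
  W12={{p1,p5}} W14={{p3,p5}} W15={{p2,p5}} W23={{p1,p4},{p1,p2,p4},{p1,p3,p4}} W24={{p1,p3},{p1,p2,p3},{p1,p3,p4}} W25={{p1,p2},{p1,p2,p3},{p1,p2,p4}} W34={{p3,p4},{p1,p3,p4}} W35={{p2,p4},{p1,p2,p4}} W45={{p2,p3},{p1,p2,p3}}
  W234={{p1,p3,p4}} W235={{p1,p2,p4}} W245={{p1,p2,p3}}
components per intersection:
  W1: {{p5},{p1,p5},{p2,p5},{p3,p5}}
  W2: {{p1},{p1,p2},{p1,p3},{p1,p4},{p1,p5},{p1,p2,p3},{p1,p2,p4},{p1,p3,p4}}
  W3: {{p4},{p1,p4},{p2,p4},{p3,p4},{p1,p2,p4},{p1,p3,p4}}
  W4: {{p3},{p1,p3},{p2,p3},{p3,p4},{p3,p5},{p1,p2,p3},{p1,p3,p4}}
  W5: {{p2},{p1,p2},{p2,p3},{p2,p4},{p2,p5},{p1,p2,p3},{p1,p2,p4}}
  W12: {{p1,p5}}
  W14: {{p3,p5}}
  W15: {{p2,p5}}
  W23: {{p1,p4},{p1,p2,p4},{p1,p3,p4}}
  W24: {{p1,p3},{p1,p2,p3},{p1,p3,p4}}
  W25: {{p1,p2},{p1,p2,p3},{p1,p2,p4}}
  W34: {{p3,p4},{p1,p3,p4}}
  W35: {{p2,p4},{p1,p2,p4}}
  W45: {{p2,p3},{p1,p2,p3}}
  W234: {{p1,p3,p4}}
  W235: {{p1,p2,p4}}
  W245: {{p1,p2,p3}}
C dims 5,9,3; δ0: rk 4, SNF 1^4; δ1: rk 3, SNF 1^3
Ȟ^0 = (5 − 4) − 0 = 1, so Ȟ^0 ≅ Z
Ȟ^1 = (9 − 3) − 4 = 2, so Ȟ^1 ≅ Z^2
Ȟ^2 = (3 − 0) − 3 = 0, so Ȟ^2 ≅ 0

Ȟ^0 ≅ Z, Ȟ^1 ≅ Z^2, Ȟ^2 ≅ 0


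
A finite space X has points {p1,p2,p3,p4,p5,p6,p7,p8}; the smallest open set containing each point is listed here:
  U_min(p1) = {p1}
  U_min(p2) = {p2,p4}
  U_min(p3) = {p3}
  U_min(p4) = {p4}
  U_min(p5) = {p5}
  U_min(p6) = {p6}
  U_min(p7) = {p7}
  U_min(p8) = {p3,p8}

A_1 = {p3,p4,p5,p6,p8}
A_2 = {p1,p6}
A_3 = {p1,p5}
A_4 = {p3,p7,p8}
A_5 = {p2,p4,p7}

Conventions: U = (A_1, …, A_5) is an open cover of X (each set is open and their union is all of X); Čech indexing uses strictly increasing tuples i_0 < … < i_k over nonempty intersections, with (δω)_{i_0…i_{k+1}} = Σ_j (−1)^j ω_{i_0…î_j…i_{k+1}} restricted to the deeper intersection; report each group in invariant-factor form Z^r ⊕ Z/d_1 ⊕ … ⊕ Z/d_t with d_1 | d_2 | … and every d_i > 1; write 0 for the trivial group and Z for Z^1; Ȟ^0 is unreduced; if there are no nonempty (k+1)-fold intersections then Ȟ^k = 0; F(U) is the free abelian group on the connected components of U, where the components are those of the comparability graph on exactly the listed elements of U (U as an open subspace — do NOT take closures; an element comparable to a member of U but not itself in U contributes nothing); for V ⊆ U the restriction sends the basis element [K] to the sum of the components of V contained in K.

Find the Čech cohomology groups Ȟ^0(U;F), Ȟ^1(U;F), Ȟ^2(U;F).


nonempty overlaps:
  A12={p6} A13={p5} A14={p3,p8} A15={p4} A23={p1} A45={p7}
components per intersection:
  A1: {p3,p8} {p4} {p5} {p6}
  A2: {p1} {p6}
  A3: {p1} {p5}
  A4: {p3,p8} {p7}
  A5: {p2,p4} {p7}
  A12: {p6}
  A13: {p5}
  A14: {p3,p8}
  A15: {p4}
  A23: {p1}
  A45: {p7}
C dims 12,6; δ0: rk 6, SNF 1^6
degree 0: 12−6−0 = 6 → Ȟ^0 ≅ Z^6
degree 1: 6−0−6 = 0 → Ȟ^1 ≅ 0
degree 2: 0−0−0 = 0 → Ȟ^2 ≅ 0

Ȟ^0 ≅ Z^6, Ȟ^1 ≅ 0 and Ȟ^2 ≅ 0


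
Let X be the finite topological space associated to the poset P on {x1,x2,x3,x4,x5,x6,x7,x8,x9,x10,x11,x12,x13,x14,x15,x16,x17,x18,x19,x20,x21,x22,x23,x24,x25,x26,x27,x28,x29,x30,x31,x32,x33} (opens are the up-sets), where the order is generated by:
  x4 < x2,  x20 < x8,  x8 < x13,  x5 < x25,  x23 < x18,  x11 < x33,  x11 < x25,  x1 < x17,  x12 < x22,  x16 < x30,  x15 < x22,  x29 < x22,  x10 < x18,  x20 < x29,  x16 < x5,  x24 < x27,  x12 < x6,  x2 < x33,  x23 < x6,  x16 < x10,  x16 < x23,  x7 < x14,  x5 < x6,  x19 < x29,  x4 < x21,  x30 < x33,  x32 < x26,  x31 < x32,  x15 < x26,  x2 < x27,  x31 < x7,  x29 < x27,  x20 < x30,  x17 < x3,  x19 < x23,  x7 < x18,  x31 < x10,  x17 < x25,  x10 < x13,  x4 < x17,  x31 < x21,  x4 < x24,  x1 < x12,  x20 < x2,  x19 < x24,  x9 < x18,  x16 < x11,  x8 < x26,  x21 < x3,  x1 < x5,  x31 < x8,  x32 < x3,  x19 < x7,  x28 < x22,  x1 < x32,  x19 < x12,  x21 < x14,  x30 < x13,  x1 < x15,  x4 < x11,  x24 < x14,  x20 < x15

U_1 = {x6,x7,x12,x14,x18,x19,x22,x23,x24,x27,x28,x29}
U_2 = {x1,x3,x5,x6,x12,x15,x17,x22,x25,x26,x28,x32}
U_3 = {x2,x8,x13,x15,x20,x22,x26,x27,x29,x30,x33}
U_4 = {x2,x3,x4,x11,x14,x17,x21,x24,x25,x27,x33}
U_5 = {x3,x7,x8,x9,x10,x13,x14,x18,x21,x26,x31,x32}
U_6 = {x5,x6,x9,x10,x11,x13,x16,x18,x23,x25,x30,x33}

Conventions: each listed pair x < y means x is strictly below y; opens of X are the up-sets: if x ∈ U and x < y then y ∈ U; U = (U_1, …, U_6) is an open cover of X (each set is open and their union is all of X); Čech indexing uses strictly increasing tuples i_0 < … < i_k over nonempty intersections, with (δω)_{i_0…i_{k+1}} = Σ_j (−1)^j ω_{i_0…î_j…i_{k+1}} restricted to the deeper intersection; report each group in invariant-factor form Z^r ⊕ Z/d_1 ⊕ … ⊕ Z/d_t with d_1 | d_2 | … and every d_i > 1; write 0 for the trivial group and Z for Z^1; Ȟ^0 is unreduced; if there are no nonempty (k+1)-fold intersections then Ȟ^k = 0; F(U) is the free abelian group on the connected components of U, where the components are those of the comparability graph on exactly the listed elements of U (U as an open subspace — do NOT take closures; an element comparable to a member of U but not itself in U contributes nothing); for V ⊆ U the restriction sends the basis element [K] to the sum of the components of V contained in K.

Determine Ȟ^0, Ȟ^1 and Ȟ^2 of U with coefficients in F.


nerve simplices:
  U12={x6,x12,x22,x28} U13={x22,x27,x29} U14={x14,x24,x27} U15={x7,x14,x18} U16={x6,x18,x23} U23={x15,x22,x26} U24={x3,x17,x25} U25={x3,x26,x32} U26={x5,x6,x25} U34={x2,x27,x33} U35={x8,x13,x26} U36={x13,x30,x33} U45={x3,x14,x21} U46={x11,x25,x33} U56={x9,x10,x13,x18}
  U123={x22} U126={x6} U134={x27} U145={x14} U156={x18} U235={x26} U245={x3} U246={x25} U346={x33} U356={x13}
components per intersection:
  U1: {x6,x7,x12,x14,x18,x19,x22,x23,x24,x27,x28,x29}
  U2: {x1,x3,x5,x6,x12,x15,x17,x22,x25,x26,x28,x32}
  U3: {x2,x8,x13,x15,x20,x22,x26,x27,x29,x30,x33}
  U4: {x2,x3,x4,x11,x14,x17,x21,x24,x25,x27,x33}
  U5: {x3,x7,x8,x9,x10,x13,x14,x18,x21,x26,x31,x32}
  U6: {x5,x6,x9,x10,x11,x13,x16,x18,x23,x25,x30,x33}
  U12: {x6,x12,x22,x28}
  U13: {x22,x27,x29}
  U14: {x14,x24,x27}
  U15: {x7,x14,x18}
  U16: {x6,x18,x23}
  U23: {x15,x22,x26}
  U24: {x3,x17,x25}
  U25: {x3,x26,x32}
  U26: {x5,x6,x25}
  U34: {x2,x27,x33}
  U35: {x8,x13,x26}
  U36: {x13,x30,x33}
  U45: {x3,x14,x21}
  U46: {x11,x25,x33}
  U56: {x9,x10,x13,x18}
  U123: {x22}
  U126: {x6}
  U134: {x27}
  U145: {x14}
  U156: {x18}
  U235: {x26}
  U245: {x3}
  U246: {x25}
  U346: {x33}
  U356: {x13}
C dims 6,15,10; δ0: rk 5, SNF 1^5; δ1: rk 10, SNF 1^9·2
degree 0: 6−5−0 = 1 → Ȟ^0 ≅ Z
degree 1: 15−10−5 = 0 → Ȟ^1 ≅ 0
degree 2: 10−0−10 = 0 plus torsion [2] → Ȟ^2 ≅ Z/2

Ȟ^0 = Z,  Ȟ^1 = 0,  Ȟ^2 = Z/2


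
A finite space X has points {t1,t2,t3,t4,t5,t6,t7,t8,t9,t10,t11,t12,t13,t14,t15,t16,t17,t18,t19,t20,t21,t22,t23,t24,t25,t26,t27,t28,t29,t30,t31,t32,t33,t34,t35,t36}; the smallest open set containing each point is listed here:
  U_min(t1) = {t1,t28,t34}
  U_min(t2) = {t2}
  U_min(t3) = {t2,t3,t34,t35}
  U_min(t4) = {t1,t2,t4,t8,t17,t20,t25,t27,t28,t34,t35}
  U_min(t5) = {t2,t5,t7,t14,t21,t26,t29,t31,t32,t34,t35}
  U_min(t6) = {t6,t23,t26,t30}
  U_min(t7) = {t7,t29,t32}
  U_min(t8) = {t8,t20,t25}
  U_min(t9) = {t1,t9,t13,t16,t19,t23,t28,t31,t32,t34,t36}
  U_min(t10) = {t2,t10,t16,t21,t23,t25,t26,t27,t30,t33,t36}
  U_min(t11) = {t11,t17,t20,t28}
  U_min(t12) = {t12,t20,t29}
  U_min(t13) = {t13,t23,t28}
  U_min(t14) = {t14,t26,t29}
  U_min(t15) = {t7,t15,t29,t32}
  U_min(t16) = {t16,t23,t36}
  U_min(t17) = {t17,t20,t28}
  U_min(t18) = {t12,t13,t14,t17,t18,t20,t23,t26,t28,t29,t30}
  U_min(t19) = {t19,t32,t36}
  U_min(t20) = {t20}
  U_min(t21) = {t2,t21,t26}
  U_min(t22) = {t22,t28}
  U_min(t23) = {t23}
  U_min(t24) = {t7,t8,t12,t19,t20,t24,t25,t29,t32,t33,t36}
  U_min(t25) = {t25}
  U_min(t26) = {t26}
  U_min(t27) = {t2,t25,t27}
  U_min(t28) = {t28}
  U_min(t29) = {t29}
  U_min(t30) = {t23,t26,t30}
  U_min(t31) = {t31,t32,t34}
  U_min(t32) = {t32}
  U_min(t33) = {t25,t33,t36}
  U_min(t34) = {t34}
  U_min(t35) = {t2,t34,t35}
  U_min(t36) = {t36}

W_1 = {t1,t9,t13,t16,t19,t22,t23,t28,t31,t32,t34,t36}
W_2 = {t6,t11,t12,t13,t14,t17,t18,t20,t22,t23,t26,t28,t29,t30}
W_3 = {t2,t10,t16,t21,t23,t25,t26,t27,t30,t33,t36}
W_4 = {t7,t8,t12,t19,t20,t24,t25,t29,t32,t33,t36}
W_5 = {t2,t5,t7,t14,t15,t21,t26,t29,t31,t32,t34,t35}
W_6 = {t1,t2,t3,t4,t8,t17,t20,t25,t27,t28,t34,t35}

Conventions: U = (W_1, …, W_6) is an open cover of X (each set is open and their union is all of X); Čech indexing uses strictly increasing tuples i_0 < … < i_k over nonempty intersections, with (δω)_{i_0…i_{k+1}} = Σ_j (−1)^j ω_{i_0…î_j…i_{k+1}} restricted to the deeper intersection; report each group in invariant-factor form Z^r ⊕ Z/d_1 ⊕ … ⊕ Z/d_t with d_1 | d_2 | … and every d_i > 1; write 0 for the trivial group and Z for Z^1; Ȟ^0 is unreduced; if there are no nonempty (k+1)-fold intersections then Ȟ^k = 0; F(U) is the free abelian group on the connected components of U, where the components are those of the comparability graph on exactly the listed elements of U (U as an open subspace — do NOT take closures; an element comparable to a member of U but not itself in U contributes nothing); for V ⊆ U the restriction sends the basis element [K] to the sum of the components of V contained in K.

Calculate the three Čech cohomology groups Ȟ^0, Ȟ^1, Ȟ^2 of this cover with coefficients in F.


Ȟ^0(U;F) ≅ Z; Ȟ^1(U;F) ≅ 0; Ȟ^2(U;F) ≅ Z/2

nerve simplices:
  W12={t13,t22,t23,t28} W13={t16,t23,t36} W14={t19,t32,t36} W15={t31,t32,t34} W16={t1,t28,t34} W23={t23,t26,t30} W24={t12,t20,t29} W25={t14,t26,t29} W26={t17,t20,t28} W34={t25,t33,t36} W35={t2,t21,t26} W36={t2,t25,t27} W45={t7,t29,t32} W46={t8,t20,t25} W56={t2,t34,t35}
  W123={t23} W126={t28} W134={t36} W145={t32} W156={t34} W235={t26} W245={t29} W246={t20} W346={t25} W356={t2}
components per intersection:
  W1: {t1,t9,t13,t16,t19,t22,t23,t28,t31,t32,t34,t36}
  W2: {t6,t11,t12,t13,t14,t17,t18,t20,t22,t23,t26,t28,t29,t30}
  W3: {t2,t10,t16,t21,t23,t25,t26,t27,t30,t33,t36}
  W4: {t7,t8,t12,t19,t20,t24,t25,t29,t32,t33,t36}
  W5: {t2,t5,t7,t14,t15,t21,t26,t29,t31,t32,t34,t35}
  W6: {t1,t2,t3,t4,t8,t17,t20,t25,t27,t28,t34,t35}
  W12: {t13,t22,t23,t28}
  W13: {t16,t23,t36}
  W14: {t19,t32,t36}
  W15: {t31,t32,t34}
  W16: {t1,t28,t34}
  W23: {t23,t26,t30}
  W24: {t12,t20,t29}
  W25: {t14,t26,t29}
  W26: {t17,t20,t28}
  W34: {t25,t33,t36}
  W35: {t2,t21,t26}
  W36: {t2,t25,t27}
  W45: {t7,t29,t32}
  W46: {t8,t20,t25}
  W56: {t2,t34,t35}
  W123: {t23}
  W126: {t28}
  W134: {t36}
  W145: {t32}
  W156: {t34}
  W235: {t26}
  W245: {t29}
  W246: {t20}
  W346: {t25}
  W356: {t2}
C dims 6,15,10; δ0: rk 5, SNF 1^5; δ1: rk 10, SNF 1^9·2
degree 0: 6−5−0 = 1 → Ȟ^0 ≅ Z
degree 1: 15−10−5 = 0 → Ȟ^1 ≅ 0
degree 2: 10−0−10 = 0 plus torsion [2] → Ȟ^2 ≅ Z/2


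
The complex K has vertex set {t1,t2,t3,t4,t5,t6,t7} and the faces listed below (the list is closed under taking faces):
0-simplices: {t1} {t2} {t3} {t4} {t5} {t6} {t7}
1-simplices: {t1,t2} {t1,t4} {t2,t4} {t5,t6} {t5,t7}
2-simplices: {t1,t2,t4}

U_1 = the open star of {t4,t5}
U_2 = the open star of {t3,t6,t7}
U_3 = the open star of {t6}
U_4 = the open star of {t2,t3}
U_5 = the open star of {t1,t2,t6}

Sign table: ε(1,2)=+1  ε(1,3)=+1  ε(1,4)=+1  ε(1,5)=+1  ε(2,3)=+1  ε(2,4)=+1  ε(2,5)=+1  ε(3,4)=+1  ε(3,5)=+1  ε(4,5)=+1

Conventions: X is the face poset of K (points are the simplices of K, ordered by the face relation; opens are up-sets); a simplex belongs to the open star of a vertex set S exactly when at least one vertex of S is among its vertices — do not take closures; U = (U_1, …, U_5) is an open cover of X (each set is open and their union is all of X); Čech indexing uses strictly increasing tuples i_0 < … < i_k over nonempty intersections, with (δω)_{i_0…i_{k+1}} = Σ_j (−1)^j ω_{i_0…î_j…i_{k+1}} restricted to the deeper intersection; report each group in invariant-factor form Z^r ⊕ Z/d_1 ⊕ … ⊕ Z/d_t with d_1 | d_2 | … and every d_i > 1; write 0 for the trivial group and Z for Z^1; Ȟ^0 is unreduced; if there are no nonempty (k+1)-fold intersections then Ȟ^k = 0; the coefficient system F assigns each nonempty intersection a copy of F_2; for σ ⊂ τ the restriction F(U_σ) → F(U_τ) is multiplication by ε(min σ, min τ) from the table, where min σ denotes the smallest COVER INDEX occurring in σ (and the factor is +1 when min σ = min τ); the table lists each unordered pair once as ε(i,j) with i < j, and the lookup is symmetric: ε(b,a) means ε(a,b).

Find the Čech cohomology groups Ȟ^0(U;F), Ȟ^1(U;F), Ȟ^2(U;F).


cover nerve:
  U1={{t4},{t5},{t1,t4},{t2,t4},{t5,t6},{t5,t7},{t1,t2,t4}} U2={{t3},{t6},{t7},{t5,t6},{t5,t7}} U3={{t6},{t5,t6}} U4={{t2},{t3},{t1,t2},{t2,t4},{t1,t2,t4}} U5={{t1},{t2},{t6},{t1,t2},{t1,t4},{t2,t4},{t5,t6},{t1,t2,t4}}
  U12={{t5,t6},{t5,t7}} U13={{t5,t6}} U14={{t2,t4},{t1,t2,t4}} U15={{t1,t4},{t2,t4},{t5,t6},{t1,t2,t4}} U23={{t6},{t5,t6}} U24={{t3}} U25={{t6},{t5,t6}} U35={{t6},{t5,t6}} U45={{t2},{t1,t2},{t2,t4},{t1,t2,t4}}
  U123={{t5,t6}} U125={{t5,t6}} U135={{t5,t6}} U145={{t2,t4},{t1,t2,t4}} U235={{t6},{t5,t6}}
  U1235={{t5,t6}}
C dims 5,9,5,1; δ0: rk_F2 4; δ1: rk_F2 4; δ2: rk_F2 1
Ȟ^0: (5−4)−0=1 ⇒ Z/2
Ȟ^1: (9−4)−4=1 ⇒ Z/2
Ȟ^2: (5−1)−4=0 ⇒ 0

Ȟ^0 = Z/2, Ȟ^1 = Z/2 and Ȟ^2 = 0


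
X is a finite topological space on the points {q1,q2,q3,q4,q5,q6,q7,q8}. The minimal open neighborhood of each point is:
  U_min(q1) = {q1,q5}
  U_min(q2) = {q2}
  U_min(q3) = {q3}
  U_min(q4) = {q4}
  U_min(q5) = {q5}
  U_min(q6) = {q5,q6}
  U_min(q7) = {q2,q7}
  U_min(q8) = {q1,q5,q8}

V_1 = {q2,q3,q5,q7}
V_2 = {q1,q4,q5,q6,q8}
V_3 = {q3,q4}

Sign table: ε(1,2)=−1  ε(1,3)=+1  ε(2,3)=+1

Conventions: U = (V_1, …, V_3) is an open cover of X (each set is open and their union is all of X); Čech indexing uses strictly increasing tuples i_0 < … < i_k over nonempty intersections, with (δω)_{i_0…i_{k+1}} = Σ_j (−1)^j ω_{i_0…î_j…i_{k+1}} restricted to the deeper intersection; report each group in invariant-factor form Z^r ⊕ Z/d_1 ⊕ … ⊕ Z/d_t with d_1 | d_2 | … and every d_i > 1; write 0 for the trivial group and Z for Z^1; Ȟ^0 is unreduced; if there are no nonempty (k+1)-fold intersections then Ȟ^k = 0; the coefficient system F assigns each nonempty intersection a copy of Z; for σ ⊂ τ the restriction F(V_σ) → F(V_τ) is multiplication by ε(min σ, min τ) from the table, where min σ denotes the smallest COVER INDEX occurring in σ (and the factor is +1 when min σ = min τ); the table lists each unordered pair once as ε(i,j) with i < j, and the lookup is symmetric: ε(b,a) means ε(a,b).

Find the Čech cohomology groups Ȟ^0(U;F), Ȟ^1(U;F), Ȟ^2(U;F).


nonempty intersections:
  V12={q5} V13={q3} V23={q4}
C dims 3,3; δ0: rk 3, SNF 1^2·2
Ȟ^0: (3−3)−0=0 ⇒ 0
Ȟ^1: (3−0)−3=0 plus torsion [2] ⇒ Z/2
Ȟ^2: (0−0)−0=0 ⇒ 0

Ȟ^0 = 0,  Ȟ^1 = Z/2,  Ȟ^2 = 0


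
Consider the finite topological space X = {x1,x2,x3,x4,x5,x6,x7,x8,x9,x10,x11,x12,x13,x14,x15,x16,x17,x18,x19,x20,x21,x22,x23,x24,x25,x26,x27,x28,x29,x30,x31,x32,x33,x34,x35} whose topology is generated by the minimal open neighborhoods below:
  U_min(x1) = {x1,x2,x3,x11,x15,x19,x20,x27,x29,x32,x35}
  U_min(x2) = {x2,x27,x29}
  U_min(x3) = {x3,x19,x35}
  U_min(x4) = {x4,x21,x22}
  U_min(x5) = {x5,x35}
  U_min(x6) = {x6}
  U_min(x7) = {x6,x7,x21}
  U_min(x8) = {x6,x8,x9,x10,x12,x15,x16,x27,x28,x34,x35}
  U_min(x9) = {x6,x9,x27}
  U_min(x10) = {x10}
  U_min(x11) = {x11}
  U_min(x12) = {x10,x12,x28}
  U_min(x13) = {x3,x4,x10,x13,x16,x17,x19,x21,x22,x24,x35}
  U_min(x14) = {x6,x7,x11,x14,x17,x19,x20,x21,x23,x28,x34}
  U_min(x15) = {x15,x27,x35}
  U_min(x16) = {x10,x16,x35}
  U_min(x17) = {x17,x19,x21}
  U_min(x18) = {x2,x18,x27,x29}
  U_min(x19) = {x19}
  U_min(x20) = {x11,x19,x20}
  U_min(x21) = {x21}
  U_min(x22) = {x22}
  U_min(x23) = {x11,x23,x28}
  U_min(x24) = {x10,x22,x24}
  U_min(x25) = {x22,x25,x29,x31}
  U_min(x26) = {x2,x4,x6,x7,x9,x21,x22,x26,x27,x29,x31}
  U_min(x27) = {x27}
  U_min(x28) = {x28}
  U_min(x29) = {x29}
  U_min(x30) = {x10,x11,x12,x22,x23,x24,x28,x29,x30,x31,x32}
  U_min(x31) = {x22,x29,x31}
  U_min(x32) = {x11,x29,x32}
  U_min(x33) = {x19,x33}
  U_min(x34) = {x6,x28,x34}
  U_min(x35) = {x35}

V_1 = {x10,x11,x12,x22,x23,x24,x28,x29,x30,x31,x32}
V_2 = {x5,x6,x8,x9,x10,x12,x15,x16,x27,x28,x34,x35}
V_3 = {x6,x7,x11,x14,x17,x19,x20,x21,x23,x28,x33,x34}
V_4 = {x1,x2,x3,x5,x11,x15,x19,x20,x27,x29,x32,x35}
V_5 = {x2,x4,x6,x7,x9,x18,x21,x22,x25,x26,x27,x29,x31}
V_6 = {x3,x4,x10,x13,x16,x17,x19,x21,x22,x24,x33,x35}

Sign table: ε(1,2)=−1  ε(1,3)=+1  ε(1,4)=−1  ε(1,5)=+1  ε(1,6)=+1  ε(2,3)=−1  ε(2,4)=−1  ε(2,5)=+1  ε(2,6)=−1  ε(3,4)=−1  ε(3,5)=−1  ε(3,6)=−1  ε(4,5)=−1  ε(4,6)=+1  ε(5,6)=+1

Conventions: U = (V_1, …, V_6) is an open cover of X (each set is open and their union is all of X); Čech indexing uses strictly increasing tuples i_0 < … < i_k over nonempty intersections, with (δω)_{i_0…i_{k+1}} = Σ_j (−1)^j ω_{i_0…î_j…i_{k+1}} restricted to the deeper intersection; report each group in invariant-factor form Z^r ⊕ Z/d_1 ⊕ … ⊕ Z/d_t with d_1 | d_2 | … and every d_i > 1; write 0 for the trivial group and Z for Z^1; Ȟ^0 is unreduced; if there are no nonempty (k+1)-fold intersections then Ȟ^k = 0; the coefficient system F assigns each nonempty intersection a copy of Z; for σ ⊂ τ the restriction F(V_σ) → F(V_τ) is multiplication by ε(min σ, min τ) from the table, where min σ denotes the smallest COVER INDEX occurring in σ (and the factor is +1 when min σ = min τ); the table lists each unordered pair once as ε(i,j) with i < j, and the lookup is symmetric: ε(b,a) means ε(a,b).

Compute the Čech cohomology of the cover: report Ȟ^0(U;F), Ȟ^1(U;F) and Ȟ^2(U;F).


nerve simplices:
  V12={x10,x12,x28} V13={x11,x23,x28} V14={x11,x29,x32} V15={x22,x29,x31} V16={x10,x22,x24} V23={x6,x28,x34} V24={x5,x15,x27,x35} V25={x6,x9,x27} V26={x10,x16,x35} V34={x11,x19,x20} V35={x6,x7,x21} V36={x17,x19,x21,x33} V45={x2,x27,x29} V46={x3,x19,x35} V56={x4,x21,x22}
  V123={x28} V126={x10} V134={x11} V145={x29} V156={x22} V235={x6} V245={x27} V246={x35} V346={x19} V356={x21}
C dims 6,15,10; δ0: rk 6, SNF 1^5·2; δ1: rk 9, SNF 1^9
degree 0: 6−6−0 = 0 → Ȟ^0 ≅ 0
degree 1: 15−9−6 = 0 plus torsion [2] → Ȟ^1 ≅ Z/2
degree 2: 10−0−9 = 1 → Ȟ^2 ≅ Z

Ȟ^0 ≅ 0, Ȟ^1 ≅ Z/2, Ȟ^2 ≅ Z


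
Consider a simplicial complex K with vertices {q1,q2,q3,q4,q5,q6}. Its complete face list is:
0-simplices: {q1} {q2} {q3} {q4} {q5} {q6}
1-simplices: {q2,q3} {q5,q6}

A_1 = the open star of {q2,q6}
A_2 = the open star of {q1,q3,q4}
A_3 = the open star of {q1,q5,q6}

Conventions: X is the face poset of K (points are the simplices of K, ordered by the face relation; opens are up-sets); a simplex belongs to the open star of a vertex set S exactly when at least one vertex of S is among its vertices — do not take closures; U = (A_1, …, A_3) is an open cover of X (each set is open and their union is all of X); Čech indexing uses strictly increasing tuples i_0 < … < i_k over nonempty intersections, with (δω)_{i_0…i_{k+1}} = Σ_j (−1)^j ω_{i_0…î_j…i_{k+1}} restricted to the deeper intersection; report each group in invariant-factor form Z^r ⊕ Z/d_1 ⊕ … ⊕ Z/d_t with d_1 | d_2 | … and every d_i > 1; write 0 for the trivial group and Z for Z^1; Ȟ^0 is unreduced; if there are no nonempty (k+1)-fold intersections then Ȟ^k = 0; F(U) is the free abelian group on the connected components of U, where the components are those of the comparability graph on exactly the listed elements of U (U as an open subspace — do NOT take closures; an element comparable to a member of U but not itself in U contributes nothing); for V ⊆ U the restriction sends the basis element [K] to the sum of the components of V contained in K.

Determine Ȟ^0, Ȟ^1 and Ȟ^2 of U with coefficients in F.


intersection data:
  A1={{q2},{q6},{q2,q3},{q5,q6}} A2={{q1},{q3},{q4},{q2,q3}} A3={{q1},{q5},{q6},{q5,q6}}
  A12={{q2,q3}} A13={{q6},{q5,q6}} A23={{q1}}
components per intersection:
  A1: {{q2},{q2,q3}} {{q6},{q5,q6}}
  A2: {{q1}} {{q3},{q2,q3}} {{q4}}
  A3: {{q1}} {{q5},{q6},{q5,q6}}
  A12: {{q2,q3}}
  A13: {{q6},{q5,q6}}
  A23: {{q1}}
C dims 7,3; δ0: rk 3, SNF 1^3
Ȟ^0 = (7 − 3) − 0 = 4, so Ȟ^0 ≅ Z^4
Ȟ^1 = (3 − 0) − 3 = 0, so Ȟ^1 ≅ 0
Ȟ^2 = (0 − 0) − 0 = 0, so Ȟ^2 ≅ 0

Ȟ^0(U;F) ≅ Z^4; Ȟ^1(U;F) ≅ 0; Ȟ^2(U;F) ≅ 0


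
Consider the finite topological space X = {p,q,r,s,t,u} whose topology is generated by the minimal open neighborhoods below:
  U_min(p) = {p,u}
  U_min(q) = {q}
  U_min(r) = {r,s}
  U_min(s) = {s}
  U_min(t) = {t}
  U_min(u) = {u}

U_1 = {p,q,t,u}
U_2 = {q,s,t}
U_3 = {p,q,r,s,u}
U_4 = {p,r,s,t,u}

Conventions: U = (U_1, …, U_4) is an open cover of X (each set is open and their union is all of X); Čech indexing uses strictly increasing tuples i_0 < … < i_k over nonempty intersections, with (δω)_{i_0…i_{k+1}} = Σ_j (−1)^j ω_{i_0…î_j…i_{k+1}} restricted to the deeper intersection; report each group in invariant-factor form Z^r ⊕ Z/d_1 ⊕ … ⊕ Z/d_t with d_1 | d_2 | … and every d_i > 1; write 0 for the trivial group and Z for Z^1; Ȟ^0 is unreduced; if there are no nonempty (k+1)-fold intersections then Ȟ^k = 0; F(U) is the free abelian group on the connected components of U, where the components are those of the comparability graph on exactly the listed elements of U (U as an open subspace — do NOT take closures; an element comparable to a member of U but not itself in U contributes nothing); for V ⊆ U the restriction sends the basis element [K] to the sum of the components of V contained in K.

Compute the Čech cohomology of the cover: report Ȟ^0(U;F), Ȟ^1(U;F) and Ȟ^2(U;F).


Ȟ^0 = Z^4, Ȟ^1 = 0, Ȟ^2 = 0

intersection data:
  U12={q,t} U13={p,q,u} U14={p,t,u} U23={q,s} U24={s,t} U34={p,r,s,u}
  U123={q} U124={t} U134={p,u} U234={s}
components per intersection:
  U1: {p,u} {q} {t}
  U2: {q} {s} {t}
  U3: {p,u} {q} {r,s}
  U4: {p,u} {r,s} {t}
  U12: {q} {t}
  U13: {p,u} {q}
  U14: {p,u} {t}
  U23: {q} {s}
  U24: {s} {t}
  U34: {p,u} {r,s}
  U123: {q}
  U124: {t}
  U134: {p,u}
  U234: {s}
C dims 12,12,4; δ0: rk 8, SNF 1^8; δ1: rk 4, SNF 1^4
Ȟ^0 = (12 − 8) − 0 = 4, so Ȟ^0 ≅ Z^4
Ȟ^1 = (12 − 4) − 8 = 0, so Ȟ^1 ≅ 0
Ȟ^2 = (4 − 0) − 4 = 0, so Ȟ^2 ≅ 0


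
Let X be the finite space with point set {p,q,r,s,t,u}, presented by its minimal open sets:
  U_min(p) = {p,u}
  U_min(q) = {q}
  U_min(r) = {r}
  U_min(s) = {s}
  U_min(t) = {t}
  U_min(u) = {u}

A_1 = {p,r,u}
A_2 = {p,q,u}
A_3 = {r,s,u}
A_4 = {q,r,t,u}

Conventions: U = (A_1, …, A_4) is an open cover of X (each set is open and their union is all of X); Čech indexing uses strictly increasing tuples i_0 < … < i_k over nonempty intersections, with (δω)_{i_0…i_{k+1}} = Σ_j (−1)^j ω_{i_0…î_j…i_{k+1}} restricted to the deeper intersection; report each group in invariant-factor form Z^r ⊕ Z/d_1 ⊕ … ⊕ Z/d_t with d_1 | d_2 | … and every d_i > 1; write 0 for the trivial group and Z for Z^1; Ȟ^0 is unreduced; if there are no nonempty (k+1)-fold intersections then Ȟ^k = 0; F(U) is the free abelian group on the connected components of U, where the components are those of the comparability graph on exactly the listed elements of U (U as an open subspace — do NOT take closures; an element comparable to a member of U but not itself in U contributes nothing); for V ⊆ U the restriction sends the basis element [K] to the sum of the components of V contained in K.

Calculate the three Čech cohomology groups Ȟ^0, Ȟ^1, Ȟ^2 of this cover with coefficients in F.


nonempty intersections:
  A12={p,u} A13={r,u} A14={r,u} A23={u} A24={q,u} A34={r,u}
  A123={u} A124={u} A134={r,u} A234={u}
  A1234={u}
components per intersection:
  A1: {p,u} {r}
  A2: {p,u} {q}
  A3: {r} {s} {u}
  A4: {q} {r} {t} {u}
  A12: {p,u}
  A13: {r} {u}
  A14: {r} {u}
  A23: {u}
  A24: {q} {u}
  A34: {r} {u}
  A123: {u}
  A124: {u}
  A134: {r} {u}
  A234: {u}
  A1234: {u}
C dims 11,10,5,1; δ0: rk 6, SNF 1^6; δ1: rk 4, SNF 1^4; δ2: rk 1, SNF 1^1
Ȟ^0: (11−6)−0=5 ⇒ Z^5
Ȟ^1: (10−4)−6=0 ⇒ 0
Ȟ^2: (5−1)−4=0 ⇒ 0

Ȟ^0 = Z^5, Ȟ^1 = 0, Ȟ^2 = 0


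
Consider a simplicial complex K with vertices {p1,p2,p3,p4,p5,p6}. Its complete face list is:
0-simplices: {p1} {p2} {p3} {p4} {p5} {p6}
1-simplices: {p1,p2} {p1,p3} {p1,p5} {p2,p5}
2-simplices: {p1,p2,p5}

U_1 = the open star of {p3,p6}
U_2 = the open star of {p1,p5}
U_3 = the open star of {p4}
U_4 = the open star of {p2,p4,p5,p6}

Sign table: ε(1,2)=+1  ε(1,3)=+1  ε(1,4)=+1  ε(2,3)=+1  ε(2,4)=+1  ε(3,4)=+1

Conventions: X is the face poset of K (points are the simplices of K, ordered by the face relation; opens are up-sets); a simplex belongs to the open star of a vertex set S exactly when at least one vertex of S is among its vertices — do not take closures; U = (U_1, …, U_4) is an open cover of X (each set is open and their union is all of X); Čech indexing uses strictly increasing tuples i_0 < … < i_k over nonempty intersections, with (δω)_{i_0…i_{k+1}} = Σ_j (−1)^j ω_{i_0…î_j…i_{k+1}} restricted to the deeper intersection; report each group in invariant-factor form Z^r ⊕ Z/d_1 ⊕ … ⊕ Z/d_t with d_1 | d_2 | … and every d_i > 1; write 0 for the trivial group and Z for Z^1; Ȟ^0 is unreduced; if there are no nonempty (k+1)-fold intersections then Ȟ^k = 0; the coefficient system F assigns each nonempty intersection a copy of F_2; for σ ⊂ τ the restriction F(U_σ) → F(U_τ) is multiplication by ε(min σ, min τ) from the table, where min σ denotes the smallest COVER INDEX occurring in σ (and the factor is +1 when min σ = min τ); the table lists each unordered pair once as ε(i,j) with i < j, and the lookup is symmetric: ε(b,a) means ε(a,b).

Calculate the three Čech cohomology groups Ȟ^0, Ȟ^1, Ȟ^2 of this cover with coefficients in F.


nerve simplices:
  U1={{p3},{p6},{p1,p3}} U2={{p1},{p5},{p1,p2},{p1,p3},{p1,p5},{p2,p5},{p1,p2,p5}} U3={{p4}} U4={{p2},{p4},{p5},{p6},{p1,p2},{p1,p5},{p2,p5},{p1,p2,p5}}
  U12={{p1,p3}} U14={{p6}} U24={{p5},{p1,p2},{p1,p5},{p2,p5},{p1,p2,p5}} U34={{p4}}
C dims 4,4; δ0: rk_F2 3
degree 0: 4−3−0 = 1 → Ȟ^0 ≅ Z/2
degree 1: 4−0−3 = 1 → Ȟ^1 ≅ Z/2
degree 2: 0−0−0 = 0 → Ȟ^2 ≅ 0

Ȟ^0 = Z/2, Ȟ^1 = Z/2 and Ȟ^2 = 0


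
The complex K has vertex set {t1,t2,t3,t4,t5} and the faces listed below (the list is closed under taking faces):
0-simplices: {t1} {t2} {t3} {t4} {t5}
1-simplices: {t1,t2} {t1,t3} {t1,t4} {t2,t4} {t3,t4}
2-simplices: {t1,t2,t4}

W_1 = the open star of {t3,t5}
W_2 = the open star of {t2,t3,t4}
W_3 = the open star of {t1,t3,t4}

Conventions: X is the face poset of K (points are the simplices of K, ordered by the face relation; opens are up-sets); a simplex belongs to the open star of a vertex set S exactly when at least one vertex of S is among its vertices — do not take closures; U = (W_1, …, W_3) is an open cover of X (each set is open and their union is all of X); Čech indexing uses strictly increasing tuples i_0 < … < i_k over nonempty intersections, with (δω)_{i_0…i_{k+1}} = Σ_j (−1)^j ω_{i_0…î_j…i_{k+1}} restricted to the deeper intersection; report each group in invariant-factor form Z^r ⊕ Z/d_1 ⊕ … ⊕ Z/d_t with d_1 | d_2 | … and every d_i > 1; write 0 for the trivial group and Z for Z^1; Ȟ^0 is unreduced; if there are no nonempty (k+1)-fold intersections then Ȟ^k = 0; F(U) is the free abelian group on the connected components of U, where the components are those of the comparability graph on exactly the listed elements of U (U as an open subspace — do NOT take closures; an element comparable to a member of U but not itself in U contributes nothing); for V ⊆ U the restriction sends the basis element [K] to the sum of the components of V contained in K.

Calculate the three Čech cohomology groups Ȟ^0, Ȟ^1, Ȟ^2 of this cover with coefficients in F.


Ȟ^0(U;F) ≅ Z^2; Ȟ^1(U;F) ≅ 0; Ȟ^2(U;F) ≅ 0

nerve simplices:
  W1={{t3},{t5},{t1,t3},{t3,t4}} W2={{t2},{t3},{t4},{t1,t2},{t1,t3},{t1,t4},{t2,t4},{t3,t4},{t1,t2,t4}} W3={{t1},{t3},{t4},{t1,t2},{t1,t3},{t1,t4},{t2,t4},{t3,t4},{t1,t2,t4}}
  W12={{t3},{t1,t3},{t3,t4}} W13={{t3},{t1,t3},{t3,t4}} W23={{t3},{t4},{t1,t2},{t1,t3},{t1,t4},{t2,t4},{t3,t4},{t1,t2,t4}}
  W123={{t3},{t1,t3},{t3,t4}}
components per intersection:
  W1: {{t3},{t1,t3},{t3,t4}} {{t5}}
  W2: {{t2},{t3},{t4},{t1,t2},{t1,t3},{t1,t4},{t2,t4},{t3,t4},{t1,t2,t4}}
  W3: {{t1},{t3},{t4},{t1,t2},{t1,t3},{t1,t4},{t2,t4},{t3,t4},{t1,t2,t4}}
  W12: {{t3},{t1,t3},{t3,t4}}
  W13: {{t3},{t1,t3},{t3,t4}}
  W23: {{t3},{t4},{t1,t2},{t1,t3},{t1,t4},{t2,t4},{t3,t4},{t1,t2,t4}}
  W123: {{t3},{t1,t3},{t3,t4}}
C dims 4,3,1; δ0: rk 2, SNF 1^2; δ1: rk 1, SNF 1^1
degree 0: 4−2−0 = 2 → Ȟ^0 ≅ Z^2
degree 1: 3−1−2 = 0 → Ȟ^1 ≅ 0
degree 2: 1−0−1 = 0 → Ȟ^2 ≅ 0


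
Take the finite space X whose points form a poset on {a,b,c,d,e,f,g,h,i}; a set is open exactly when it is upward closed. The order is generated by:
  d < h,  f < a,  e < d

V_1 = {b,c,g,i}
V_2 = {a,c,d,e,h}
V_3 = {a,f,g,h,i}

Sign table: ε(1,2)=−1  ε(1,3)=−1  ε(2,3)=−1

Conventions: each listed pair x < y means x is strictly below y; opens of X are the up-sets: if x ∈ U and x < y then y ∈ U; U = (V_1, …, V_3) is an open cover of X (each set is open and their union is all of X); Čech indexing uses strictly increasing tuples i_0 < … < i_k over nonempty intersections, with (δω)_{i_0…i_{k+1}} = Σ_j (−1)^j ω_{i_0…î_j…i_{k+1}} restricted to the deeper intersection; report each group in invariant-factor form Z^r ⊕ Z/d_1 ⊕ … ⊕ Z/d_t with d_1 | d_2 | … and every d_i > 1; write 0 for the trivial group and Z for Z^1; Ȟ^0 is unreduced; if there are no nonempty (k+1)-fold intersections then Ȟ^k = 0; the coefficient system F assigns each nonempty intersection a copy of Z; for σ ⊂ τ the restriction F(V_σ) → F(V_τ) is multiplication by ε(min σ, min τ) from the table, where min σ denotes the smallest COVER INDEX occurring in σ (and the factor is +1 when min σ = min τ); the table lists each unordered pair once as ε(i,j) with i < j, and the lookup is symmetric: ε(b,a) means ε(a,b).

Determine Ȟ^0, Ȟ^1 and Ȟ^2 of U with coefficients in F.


nerve of the cover:
  V12={c} V13={g,i} V23={a,h}
C dims 3,3; δ0: rk 3, SNF 1^2·2
Ȟ^0 = (3 − 3) − 0 = 0, so Ȟ^0 ≅ 0
Ȟ^1 = (3 − 0) − 3 = 0 plus torsion [2], so Ȟ^1 ≅ Z/2
Ȟ^2 = (0 − 0) − 0 = 0, so Ȟ^2 ≅ 0

Ȟ^0 ≅ 0, Ȟ^1 ≅ Z/2 and Ȟ^2 ≅ 0


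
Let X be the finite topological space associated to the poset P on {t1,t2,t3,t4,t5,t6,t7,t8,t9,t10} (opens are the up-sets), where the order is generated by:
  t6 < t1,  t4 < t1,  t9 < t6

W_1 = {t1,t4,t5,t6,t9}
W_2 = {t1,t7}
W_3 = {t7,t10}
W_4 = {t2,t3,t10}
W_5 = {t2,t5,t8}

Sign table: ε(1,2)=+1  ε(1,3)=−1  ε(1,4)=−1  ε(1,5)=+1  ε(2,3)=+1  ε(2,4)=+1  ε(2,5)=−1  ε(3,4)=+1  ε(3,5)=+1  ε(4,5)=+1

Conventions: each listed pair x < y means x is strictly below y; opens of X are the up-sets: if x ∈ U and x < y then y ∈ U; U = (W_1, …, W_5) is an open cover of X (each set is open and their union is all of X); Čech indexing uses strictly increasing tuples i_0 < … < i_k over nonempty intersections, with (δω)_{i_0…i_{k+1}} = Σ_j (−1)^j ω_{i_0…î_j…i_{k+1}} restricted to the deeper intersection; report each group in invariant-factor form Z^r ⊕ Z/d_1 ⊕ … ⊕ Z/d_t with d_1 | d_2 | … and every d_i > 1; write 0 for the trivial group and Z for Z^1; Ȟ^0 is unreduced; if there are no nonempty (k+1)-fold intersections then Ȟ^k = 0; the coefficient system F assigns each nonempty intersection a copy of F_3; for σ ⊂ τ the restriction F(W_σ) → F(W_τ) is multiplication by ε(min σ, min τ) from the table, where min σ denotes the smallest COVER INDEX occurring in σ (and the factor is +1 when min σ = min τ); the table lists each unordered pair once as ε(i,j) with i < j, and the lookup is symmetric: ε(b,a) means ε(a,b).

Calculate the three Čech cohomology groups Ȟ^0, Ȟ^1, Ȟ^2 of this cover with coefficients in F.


cover nerve:
  W12={t1} W15={t5} W23={t7} W34={t10} W45={t2}
C dims 5,5; δ0: rk_F3 4
Ȟ^0: (5−4)−0=1 ⇒ Z/3
Ȟ^1: (5−0)−4=1 ⇒ Z/3
Ȟ^2: (0−0)−0=0 ⇒ 0

Ȟ^0 = Z/3,  Ȟ^1 = Z/3,  Ȟ^2 = 0


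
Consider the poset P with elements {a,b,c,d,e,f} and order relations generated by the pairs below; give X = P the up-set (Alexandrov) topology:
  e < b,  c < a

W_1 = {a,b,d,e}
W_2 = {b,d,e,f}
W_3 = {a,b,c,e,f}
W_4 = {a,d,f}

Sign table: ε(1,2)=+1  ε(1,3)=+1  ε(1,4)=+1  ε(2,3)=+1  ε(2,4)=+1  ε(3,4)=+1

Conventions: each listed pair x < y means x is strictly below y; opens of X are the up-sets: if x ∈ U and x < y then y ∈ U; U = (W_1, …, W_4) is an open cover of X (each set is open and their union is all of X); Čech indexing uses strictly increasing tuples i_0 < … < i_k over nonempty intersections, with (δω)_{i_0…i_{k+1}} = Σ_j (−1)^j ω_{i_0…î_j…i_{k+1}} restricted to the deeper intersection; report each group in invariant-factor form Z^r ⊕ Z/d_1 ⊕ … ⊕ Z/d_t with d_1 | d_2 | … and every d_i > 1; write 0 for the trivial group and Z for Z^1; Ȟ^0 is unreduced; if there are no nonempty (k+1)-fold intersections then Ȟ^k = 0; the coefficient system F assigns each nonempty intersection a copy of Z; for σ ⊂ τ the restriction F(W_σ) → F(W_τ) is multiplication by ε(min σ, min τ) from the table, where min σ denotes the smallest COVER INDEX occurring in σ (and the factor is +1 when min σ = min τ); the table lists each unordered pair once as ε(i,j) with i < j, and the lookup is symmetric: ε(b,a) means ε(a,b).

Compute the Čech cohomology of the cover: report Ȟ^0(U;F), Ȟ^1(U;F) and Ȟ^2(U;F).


nonempty intersections:
  W12={b,d,e} W13={a,b,e} W14={a,d} W23={b,e,f} W24={d,f} W34={a,f}
  W123={b,e} W124={d} W134={a} W234={f}
C dims 4,6,4; δ0: rk 3, SNF 1^3; δ1: rk 3, SNF 1^3
Ȟ^0: (4−3)−0=1 ⇒ Z
Ȟ^1: (6−3)−3=0 ⇒ 0
Ȟ^2: (4−0)−3=1 ⇒ Z

Ȟ^0 ≅ Z, Ȟ^1 ≅ 0 and Ȟ^2 ≅ Z


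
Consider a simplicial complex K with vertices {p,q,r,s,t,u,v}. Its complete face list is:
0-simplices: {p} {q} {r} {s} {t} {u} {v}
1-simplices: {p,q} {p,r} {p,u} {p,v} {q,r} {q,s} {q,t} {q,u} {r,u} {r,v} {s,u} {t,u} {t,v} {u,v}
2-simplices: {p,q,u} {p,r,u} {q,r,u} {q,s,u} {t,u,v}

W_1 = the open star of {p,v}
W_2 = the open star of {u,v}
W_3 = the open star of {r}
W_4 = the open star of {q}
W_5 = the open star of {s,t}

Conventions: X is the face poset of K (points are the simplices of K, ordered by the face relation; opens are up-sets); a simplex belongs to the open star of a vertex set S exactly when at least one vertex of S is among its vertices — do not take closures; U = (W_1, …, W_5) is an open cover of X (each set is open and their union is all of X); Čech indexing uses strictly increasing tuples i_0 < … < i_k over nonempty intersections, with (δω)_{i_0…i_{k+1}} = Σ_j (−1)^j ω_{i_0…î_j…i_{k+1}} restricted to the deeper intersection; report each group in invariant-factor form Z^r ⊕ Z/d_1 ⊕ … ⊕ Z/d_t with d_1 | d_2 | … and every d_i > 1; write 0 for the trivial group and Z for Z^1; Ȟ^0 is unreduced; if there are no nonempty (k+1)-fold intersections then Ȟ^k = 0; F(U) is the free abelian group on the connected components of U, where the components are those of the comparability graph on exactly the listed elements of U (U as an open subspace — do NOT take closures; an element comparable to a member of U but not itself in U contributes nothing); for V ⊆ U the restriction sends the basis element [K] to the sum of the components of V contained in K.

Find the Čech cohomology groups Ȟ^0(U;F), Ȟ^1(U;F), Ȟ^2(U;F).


Ȟ^0 ≅ Z; Ȟ^1 ≅ Z^3; Ȟ^2 ≅ 0

nerve of the cover:
  W1={{p},{v},{p,q},{p,r},{p,u},{p,v},{r,v},{t,v},{u,v},{p,q,u},{p,r,u},{t,u,v}} W2={{u},{v},{p,u},{p,v},{q,u},{r,u},{r,v},{s,u},{t,u},{t,v},{u,v},{p,q,u},{p,r,u},{q,r,u},{q,s,u},{t,u,v}} W3={{r},{p,r},{q,r},{r,u},{r,v},{p,r,u},{q,r,u}} W4={{q},{p,q},{q,r},{q,s},{q,t},{q,u},{p,q,u},{q,r,u},{q,s,u}} W5={{s},{t},{q,s},{q,t},{s,u},{t,u},{t,v},{q,s,u},{t,u,v}}
  W12={{v},{p,u},{p,v},{r,v},{t,v},{u,v},{p,q,u},{p,r,u},{t,u,v}} W13={{p,r},{r,v},{p,r,u}} W14={{p,q},{p,q,u}} W15={{t,v},{t,u,v}} W23={{r,u},{r,v},{p,r,u},{q,r,u}} W24={{q,u},{p,q,u},{q,r,u},{q,s,u}} W25={{s,u},{t,u},{t,v},{q,s,u},{t,u,v}} W34={{q,r},{q,r,u}} W45={{q,s},{q,t},{q,s,u}}
  W123={{r,v},{p,r,u}} W124={{p,q,u}} W125={{t,v},{t,u,v}} W234={{q,r,u}} W245={{q,s,u}}
components per intersection:
  W1: {{p},{v},{p,q},{p,r},{p,u},{p,v},{r,v},{t,v},{u,v},{p,q,u},{p,r,u},{t,u,v}}
  W2: {{u},{v},{p,u},{p,v},{q,u},{r,u},{r,v},{s,u},{t,u},{t,v},{u,v},{p,q,u},{p,r,u},{q,r,u},{q,s,u},{t,u,v}}
  W3: {{r},{p,r},{q,r},{r,u},{r,v},{p,r,u},{q,r,u}}
  W4: {{q},{p,q},{q,r},{q,s},{q,t},{q,u},{p,q,u},{q,r,u},{q,s,u}}
  W5: {{s},{q,s},{s,u},{q,s,u}} {{t},{q,t},{t,u},{t,v},{t,u,v}}
  W12: {{v},{p,v},{r,v},{t,v},{u,v},{t,u,v}} {{p,u},{p,q,u},{p,r,u}}
  W13: {{p,r},{p,r,u}} {{r,v}}
  W14: {{p,q},{p,q,u}}
  W15: {{t,v},{t,u,v}}
  W23: {{r,u},{p,r,u},{q,r,u}} {{r,v}}
  W24: {{q,u},{p,q,u},{q,r,u},{q,s,u}}
  W25: {{s,u},{q,s,u}} {{t,u},{t,v},{t,u,v}}
  W34: {{q,r},{q,r,u}}
  W45: {{q,s},{q,s,u}} {{q,t}}
  W123: {{r,v}} {{p,r,u}}
  W124: {{p,q,u}}
  W125: {{t,v},{t,u,v}}
  W234: {{q,r,u}}
  W245: {{q,s,u}}
C dims 6,14,6; δ0: rk 5, SNF 1^5; δ1: rk 6, SNF 1^6
Ȟ^0 = (6 − 5) − 0 = 1, so Ȟ^0 ≅ Z
Ȟ^1 = (14 − 6) − 5 = 3, so Ȟ^1 ≅ Z^3
Ȟ^2 = (6 − 0) − 6 = 0, so Ȟ^2 ≅ 0


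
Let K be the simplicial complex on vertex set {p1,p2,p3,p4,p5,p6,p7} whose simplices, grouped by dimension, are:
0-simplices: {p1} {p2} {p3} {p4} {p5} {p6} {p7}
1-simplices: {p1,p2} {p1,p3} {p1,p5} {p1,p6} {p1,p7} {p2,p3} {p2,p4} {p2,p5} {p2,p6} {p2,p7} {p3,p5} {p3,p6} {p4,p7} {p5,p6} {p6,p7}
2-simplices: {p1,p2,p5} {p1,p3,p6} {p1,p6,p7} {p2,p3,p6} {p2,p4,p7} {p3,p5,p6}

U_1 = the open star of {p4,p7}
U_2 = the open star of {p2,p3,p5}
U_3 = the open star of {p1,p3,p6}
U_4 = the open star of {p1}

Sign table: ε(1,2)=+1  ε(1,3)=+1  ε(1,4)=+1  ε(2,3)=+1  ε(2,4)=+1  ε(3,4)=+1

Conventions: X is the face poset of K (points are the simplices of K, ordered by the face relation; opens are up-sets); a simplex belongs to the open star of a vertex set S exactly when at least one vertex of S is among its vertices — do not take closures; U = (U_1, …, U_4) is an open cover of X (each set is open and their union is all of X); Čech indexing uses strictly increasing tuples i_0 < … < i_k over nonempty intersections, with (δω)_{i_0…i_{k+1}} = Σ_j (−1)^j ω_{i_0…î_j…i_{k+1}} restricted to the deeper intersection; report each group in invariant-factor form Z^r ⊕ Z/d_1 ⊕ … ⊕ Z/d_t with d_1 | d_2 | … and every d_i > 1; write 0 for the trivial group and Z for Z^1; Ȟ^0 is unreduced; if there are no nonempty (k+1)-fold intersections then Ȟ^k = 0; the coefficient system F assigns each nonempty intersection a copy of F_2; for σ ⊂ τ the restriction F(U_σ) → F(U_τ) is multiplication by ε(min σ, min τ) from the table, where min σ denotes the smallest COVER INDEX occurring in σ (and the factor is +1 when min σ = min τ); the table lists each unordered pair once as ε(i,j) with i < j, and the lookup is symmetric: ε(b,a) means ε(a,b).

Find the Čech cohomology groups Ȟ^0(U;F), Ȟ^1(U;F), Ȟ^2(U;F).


Ȟ^0 ≅ Z/2,  Ȟ^1 ≅ Z/2,  Ȟ^2 ≅ 0

intersection data:
  U1={{p4},{p7},{p1,p7},{p2,p4},{p2,p7},{p4,p7},{p6,p7},{p1,p6,p7},{p2,p4,p7}} U2={{p2},{p3},{p5},{p1,p2},{p1,p3},{p1,p5},{p2,p3},{p2,p4},{p2,p5},{p2,p6},{p2,p7},{p3,p5},{p3,p6},{p5,p6},{p1,p2,p5},{p1,p3,p6},{p2,p3,p6},{p2,p4,p7},{p3,p5,p6}} U3={{p1},{p3},{p6},{p1,p2},{p1,p3},{p1,p5},{p1,p6},{p1,p7},{p2,p3},{p2,p6},{p3,p5},{p3,p6},{p5,p6},{p6,p7},{p1,p2,p5},{p1,p3,p6},{p1,p6,p7},{p2,p3,p6},{p3,p5,p6}} U4={{p1},{p1,p2},{p1,p3},{p1,p5},{p1,p6},{p1,p7},{p1,p2,p5},{p1,p3,p6},{p1,p6,p7}}
  U12={{p2,p4},{p2,p7},{p2,p4,p7}} U13={{p1,p7},{p6,p7},{p1,p6,p7}} U14={{p1,p7},{p1,p6,p7}} U23={{p3},{p1,p2},{p1,p3},{p1,p5},{p2,p3},{p2,p6},{p3,p5},{p3,p6},{p5,p6},{p1,p2,p5},{p1,p3,p6},{p2,p3,p6},{p3,p5,p6}} U24={{p1,p2},{p1,p3},{p1,p5},{p1,p2,p5},{p1,p3,p6}} U34={{p1},{p1,p2},{p1,p3},{p1,p5},{p1,p6},{p1,p7},{p1,p2,p5},{p1,p3,p6},{p1,p6,p7}}
  U134={{p1,p7},{p1,p6,p7}} U234={{p1,p2},{p1,p3},{p1,p5},{p1,p2,p5},{p1,p3,p6}}
C dims 4,6,2; δ0: rk_F2 3; δ1: rk_F2 2
Ȟ^0 = (4 − 3) − 0 = 1, so Ȟ^0 ≅ Z/2
Ȟ^1 = (6 − 2) − 3 = 1, so Ȟ^1 ≅ Z/2
Ȟ^2 = (2 − 0) − 2 = 0, so Ȟ^2 ≅ 0
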